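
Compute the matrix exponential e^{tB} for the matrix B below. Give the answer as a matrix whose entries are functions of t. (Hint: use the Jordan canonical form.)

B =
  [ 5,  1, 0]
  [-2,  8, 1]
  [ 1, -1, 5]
e^{tB} =
  [-t^2*exp(6*t)/2 - t*exp(6*t) + exp(6*t), t^2*exp(6*t)/2 + t*exp(6*t), t^2*exp(6*t)/2]
  [-t^2*exp(6*t)/2 - 2*t*exp(6*t), t^2*exp(6*t)/2 + 2*t*exp(6*t) + exp(6*t), t^2*exp(6*t)/2 + t*exp(6*t)]
  [t*exp(6*t), -t*exp(6*t), -t*exp(6*t) + exp(6*t)]

Strategy: write B = P · J · P⁻¹ where J is a Jordan canonical form, so e^{tB} = P · e^{tJ} · P⁻¹, and e^{tJ} can be computed block-by-block.

B has Jordan form
J =
  [6, 1, 0]
  [0, 6, 1]
  [0, 0, 6]
(up to reordering of blocks).

Per-block formulas:
  For a 3×3 Jordan block J_3(6): exp(t · J_3(6)) = e^(6t)·(I + t·N + (t^2/2)·N^2), where N is the 3×3 nilpotent shift.

After assembling e^{tJ} and conjugating by P, we get:

e^{tB} =
  [-t^2*exp(6*t)/2 - t*exp(6*t) + exp(6*t), t^2*exp(6*t)/2 + t*exp(6*t), t^2*exp(6*t)/2]
  [-t^2*exp(6*t)/2 - 2*t*exp(6*t), t^2*exp(6*t)/2 + 2*t*exp(6*t) + exp(6*t), t^2*exp(6*t)/2 + t*exp(6*t)]
  [t*exp(6*t), -t*exp(6*t), -t*exp(6*t) + exp(6*t)]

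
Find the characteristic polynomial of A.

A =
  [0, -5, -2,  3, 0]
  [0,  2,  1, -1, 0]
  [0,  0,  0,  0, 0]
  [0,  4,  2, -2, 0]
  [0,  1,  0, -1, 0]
x^5

Expanding det(x·I − A) (e.g. by cofactor expansion or by noting that A is similar to its Jordan form J, which has the same characteristic polynomial as A) gives
  χ_A(x) = x^5
which factors as x^5. The eigenvalues (with algebraic multiplicities) are λ = 0 with multiplicity 5.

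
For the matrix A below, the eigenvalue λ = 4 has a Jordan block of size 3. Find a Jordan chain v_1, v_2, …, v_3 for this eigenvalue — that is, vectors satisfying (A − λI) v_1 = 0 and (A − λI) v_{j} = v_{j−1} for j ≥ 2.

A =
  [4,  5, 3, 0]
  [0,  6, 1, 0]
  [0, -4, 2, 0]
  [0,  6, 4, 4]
A Jordan chain for λ = 4 of length 3:
v_1 = (-2, 0, 0, -4)ᵀ
v_2 = (5, 2, -4, 6)ᵀ
v_3 = (0, 1, 0, 0)ᵀ

Let N = A − (4)·I. We want v_3 with N^3 v_3 = 0 but N^2 v_3 ≠ 0; then v_{j-1} := N · v_j for j = 3, …, 2.

Pick v_3 = (0, 1, 0, 0)ᵀ.
Then v_2 = N · v_3 = (5, 2, -4, 6)ᵀ.
Then v_1 = N · v_2 = (-2, 0, 0, -4)ᵀ.

Sanity check: (A − (4)·I) v_1 = (0, 0, 0, 0)ᵀ = 0. ✓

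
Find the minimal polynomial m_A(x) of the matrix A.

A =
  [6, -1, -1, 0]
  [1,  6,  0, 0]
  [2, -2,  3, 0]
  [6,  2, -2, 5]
x^3 - 15*x^2 + 75*x - 125

The characteristic polynomial is χ_A(x) = (x - 5)^4, so the eigenvalues are known. The minimal polynomial is
  m_A(x) = Π_λ (x − λ)^{k_λ}
where k_λ is the size of the *largest* Jordan block for λ (equivalently, the smallest k with (A − λI)^k v = 0 for every generalised eigenvector v of λ).

  λ = 5: largest Jordan block has size 3, contributing (x − 5)^3

So m_A(x) = (x - 5)^3 = x^3 - 15*x^2 + 75*x - 125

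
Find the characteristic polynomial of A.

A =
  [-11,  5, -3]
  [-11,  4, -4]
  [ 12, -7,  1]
x^3 + 6*x^2 + 12*x + 8

Expanding det(x·I − A) (e.g. by cofactor expansion or by noting that A is similar to its Jordan form J, which has the same characteristic polynomial as A) gives
  χ_A(x) = x^3 + 6*x^2 + 12*x + 8
which factors as (x + 2)^3. The eigenvalues (with algebraic multiplicities) are λ = -2 with multiplicity 3.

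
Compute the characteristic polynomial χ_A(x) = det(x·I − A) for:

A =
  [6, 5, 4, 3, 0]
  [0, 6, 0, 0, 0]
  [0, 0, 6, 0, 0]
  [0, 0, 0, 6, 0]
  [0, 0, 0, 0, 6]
x^5 - 30*x^4 + 360*x^3 - 2160*x^2 + 6480*x - 7776

Expanding det(x·I − A) (e.g. by cofactor expansion or by noting that A is similar to its Jordan form J, which has the same characteristic polynomial as A) gives
  χ_A(x) = x^5 - 30*x^4 + 360*x^3 - 2160*x^2 + 6480*x - 7776
which factors as (x - 6)^5. The eigenvalues (with algebraic multiplicities) are λ = 6 with multiplicity 5.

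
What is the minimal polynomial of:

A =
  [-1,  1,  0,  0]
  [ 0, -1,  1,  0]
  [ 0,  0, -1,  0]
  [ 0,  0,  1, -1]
x^3 + 3*x^2 + 3*x + 1

The characteristic polynomial is χ_A(x) = (x + 1)^4, so the eigenvalues are known. The minimal polynomial is
  m_A(x) = Π_λ (x − λ)^{k_λ}
where k_λ is the size of the *largest* Jordan block for λ (equivalently, the smallest k with (A − λI)^k v = 0 for every generalised eigenvector v of λ).

  λ = -1: largest Jordan block has size 3, contributing (x + 1)^3

So m_A(x) = (x + 1)^3 = x^3 + 3*x^2 + 3*x + 1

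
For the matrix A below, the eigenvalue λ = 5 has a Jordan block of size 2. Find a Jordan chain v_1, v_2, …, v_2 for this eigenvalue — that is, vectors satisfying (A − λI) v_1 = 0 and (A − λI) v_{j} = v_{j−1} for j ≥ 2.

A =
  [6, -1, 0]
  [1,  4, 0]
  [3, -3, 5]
A Jordan chain for λ = 5 of length 2:
v_1 = (1, 1, 3)ᵀ
v_2 = (1, 0, 0)ᵀ

Let N = A − (5)·I. We want v_2 with N^2 v_2 = 0 but N^1 v_2 ≠ 0; then v_{j-1} := N · v_j for j = 2, …, 2.

Pick v_2 = (1, 0, 0)ᵀ.
Then v_1 = N · v_2 = (1, 1, 3)ᵀ.

Sanity check: (A − (5)·I) v_1 = (0, 0, 0)ᵀ = 0. ✓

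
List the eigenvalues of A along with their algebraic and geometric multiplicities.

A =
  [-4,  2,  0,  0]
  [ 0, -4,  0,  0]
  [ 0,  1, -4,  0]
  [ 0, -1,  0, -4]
λ = -4: alg = 4, geom = 3

Step 1 — factor the characteristic polynomial to read off the algebraic multiplicities:
  χ_A(x) = (x + 4)^4

Step 2 — compute geometric multiplicities via the rank-nullity identity g(λ) = n − rank(A − λI):
  rank(A − (-4)·I) = 1, so dim ker(A − (-4)·I) = n − 1 = 3

Summary:
  λ = -4: algebraic multiplicity = 4, geometric multiplicity = 3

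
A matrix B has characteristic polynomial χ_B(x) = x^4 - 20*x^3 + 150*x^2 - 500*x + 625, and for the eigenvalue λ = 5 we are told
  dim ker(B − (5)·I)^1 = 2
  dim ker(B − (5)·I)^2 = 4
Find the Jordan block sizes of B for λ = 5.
Block sizes for λ = 5: [2, 2]

From the dimensions of kernels of powers, the number of Jordan blocks of size at least j is d_j − d_{j−1} where d_j = dim ker(N^j) (with d_0 = 0). Computing the differences gives [2, 2].
The number of blocks of size exactly k is (#blocks of size ≥ k) − (#blocks of size ≥ k + 1), so the partition is: 2 block(s) of size 2.
In nonincreasing order the block sizes are [2, 2].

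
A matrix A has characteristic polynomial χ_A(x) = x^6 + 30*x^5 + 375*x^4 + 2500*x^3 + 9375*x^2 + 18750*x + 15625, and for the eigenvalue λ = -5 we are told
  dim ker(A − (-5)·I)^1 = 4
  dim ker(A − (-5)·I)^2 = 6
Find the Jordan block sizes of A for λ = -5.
Block sizes for λ = -5: [2, 2, 1, 1]

From the dimensions of kernels of powers, the number of Jordan blocks of size at least j is d_j − d_{j−1} where d_j = dim ker(N^j) (with d_0 = 0). Computing the differences gives [4, 2].
The number of blocks of size exactly k is (#blocks of size ≥ k) − (#blocks of size ≥ k + 1), so the partition is: 2 block(s) of size 1, 2 block(s) of size 2.
In nonincreasing order the block sizes are [2, 2, 1, 1].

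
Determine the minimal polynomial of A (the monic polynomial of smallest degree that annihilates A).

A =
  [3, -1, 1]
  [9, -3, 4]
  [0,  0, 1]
x^3 - x^2

The characteristic polynomial is χ_A(x) = x^2*(x - 1), so the eigenvalues are known. The minimal polynomial is
  m_A(x) = Π_λ (x − λ)^{k_λ}
where k_λ is the size of the *largest* Jordan block for λ (equivalently, the smallest k with (A − λI)^k v = 0 for every generalised eigenvector v of λ).

  λ = 0: largest Jordan block has size 2, contributing (x − 0)^2
  λ = 1: largest Jordan block has size 1, contributing (x − 1)

So m_A(x) = x^2*(x - 1) = x^3 - x^2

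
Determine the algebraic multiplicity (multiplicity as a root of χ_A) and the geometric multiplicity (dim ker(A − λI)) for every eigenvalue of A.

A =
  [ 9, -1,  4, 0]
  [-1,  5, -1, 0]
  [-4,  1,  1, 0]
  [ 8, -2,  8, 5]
λ = 5: alg = 4, geom = 2

Step 1 — factor the characteristic polynomial to read off the algebraic multiplicities:
  χ_A(x) = (x - 5)^4

Step 2 — compute geometric multiplicities via the rank-nullity identity g(λ) = n − rank(A − λI):
  rank(A − (5)·I) = 2, so dim ker(A − (5)·I) = n − 2 = 2

Summary:
  λ = 5: algebraic multiplicity = 4, geometric multiplicity = 2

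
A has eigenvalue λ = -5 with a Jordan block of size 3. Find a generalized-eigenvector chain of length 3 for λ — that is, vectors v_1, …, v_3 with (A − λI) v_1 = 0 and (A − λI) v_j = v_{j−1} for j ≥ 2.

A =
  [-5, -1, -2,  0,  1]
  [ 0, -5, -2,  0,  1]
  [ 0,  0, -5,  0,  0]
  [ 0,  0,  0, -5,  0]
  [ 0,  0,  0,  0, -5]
A Jordan chain for λ = -5 of length 3:
v_1 = (2, 0, 0, 0, 0)ᵀ
v_2 = (-2, -2, 0, 0, 0)ᵀ
v_3 = (0, 0, 1, 0, 0)ᵀ

Let N = A − (-5)·I. We want v_3 with N^3 v_3 = 0 but N^2 v_3 ≠ 0; then v_{j-1} := N · v_j for j = 3, …, 2.

Pick v_3 = (0, 0, 1, 0, 0)ᵀ.
Then v_2 = N · v_3 = (-2, -2, 0, 0, 0)ᵀ.
Then v_1 = N · v_2 = (2, 0, 0, 0, 0)ᵀ.

Sanity check: (A − (-5)·I) v_1 = (0, 0, 0, 0, 0)ᵀ = 0. ✓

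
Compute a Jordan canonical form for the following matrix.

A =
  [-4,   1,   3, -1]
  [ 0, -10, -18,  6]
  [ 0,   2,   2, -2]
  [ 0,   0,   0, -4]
J_2(-4) ⊕ J_1(-4) ⊕ J_1(-4)

The characteristic polynomial is
  det(x·I − A) = x^4 + 16*x^3 + 96*x^2 + 256*x + 256 = (x + 4)^4

Eigenvalues and multiplicities (the geometric multiplicity of λ is n − rank(A − λI), which equals the number of Jordan blocks for λ):
  λ = -4: algebraic multiplicity = 4, geometric multiplicity = 3

Determining the block sizes for each eigenvalue:
  λ = -4: 3 blocks summing to 4 forces exactly one block of size 2 and the rest size 1 → block sizes [2, 1, 1]

Assembling the blocks gives a Jordan form
J =
  [-4,  1,  0,  0]
  [ 0, -4,  0,  0]
  [ 0,  0, -4,  0]
  [ 0,  0,  0, -4]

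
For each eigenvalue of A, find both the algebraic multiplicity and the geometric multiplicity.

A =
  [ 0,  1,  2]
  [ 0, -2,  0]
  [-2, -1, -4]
λ = -2: alg = 3, geom = 2

Step 1 — factor the characteristic polynomial to read off the algebraic multiplicities:
  χ_A(x) = (x + 2)^3

Step 2 — compute geometric multiplicities via the rank-nullity identity g(λ) = n − rank(A − λI):
  rank(A − (-2)·I) = 1, so dim ker(A − (-2)·I) = n − 1 = 2

Summary:
  λ = -2: algebraic multiplicity = 3, geometric multiplicity = 2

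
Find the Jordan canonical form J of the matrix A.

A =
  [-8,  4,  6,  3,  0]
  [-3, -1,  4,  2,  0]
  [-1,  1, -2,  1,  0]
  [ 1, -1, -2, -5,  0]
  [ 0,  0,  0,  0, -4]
J_3(-4) ⊕ J_1(-4) ⊕ J_1(-4)

The characteristic polynomial is
  det(x·I − A) = x^5 + 20*x^4 + 160*x^3 + 640*x^2 + 1280*x + 1024 = (x + 4)^5

Eigenvalues and multiplicities (the geometric multiplicity of λ is n − rank(A − λI), which equals the number of Jordan blocks for λ):
  λ = -4: algebraic multiplicity = 5, geometric multiplicity = 3

Determining the block sizes for each eigenvalue:
  λ = -4: with am = 5 and gm = 3, the partition is not yet determined (e.g. several partitions of 5 into 3 parts exist). Let N = A − (-4)·I. Computing rank(N^1) = 2, rank(N^2) = 1, rank(N^3) = 0; the number of blocks of size ≥ j is rank(N^{j−1}) − rank(N^j), giving [3, 1, 1]. So we have 1 block(s) of size 3, 2 block(s) of size 1 → block sizes [3, 1, 1]

Assembling the blocks gives a Jordan form
J =
  [-4,  1,  0,  0,  0]
  [ 0, -4,  1,  0,  0]
  [ 0,  0, -4,  0,  0]
  [ 0,  0,  0, -4,  0]
  [ 0,  0,  0,  0, -4]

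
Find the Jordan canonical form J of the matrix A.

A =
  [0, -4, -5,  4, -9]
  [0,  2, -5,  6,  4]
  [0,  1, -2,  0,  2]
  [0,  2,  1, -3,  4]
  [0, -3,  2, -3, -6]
J_3(-3) ⊕ J_2(0)

The characteristic polynomial is
  det(x·I − A) = x^5 + 9*x^4 + 27*x^3 + 27*x^2 = x^2*(x + 3)^3

Eigenvalues and multiplicities (the geometric multiplicity of λ is n − rank(A − λI), which equals the number of Jordan blocks for λ):
  λ = -3: algebraic multiplicity = 3, geometric multiplicity = 1
  λ = 0: algebraic multiplicity = 2, geometric multiplicity = 1

Determining the block sizes for each eigenvalue:
  λ = -3: one block (gm = 1), so the single block has size am = 3 → block sizes [3]
  λ = 0: one block (gm = 1), so the single block has size am = 2 → block sizes [2]

Assembling the blocks gives a Jordan form
J =
  [-3,  1,  0, 0, 0]
  [ 0, -3,  1, 0, 0]
  [ 0,  0, -3, 0, 0]
  [ 0,  0,  0, 0, 1]
  [ 0,  0,  0, 0, 0]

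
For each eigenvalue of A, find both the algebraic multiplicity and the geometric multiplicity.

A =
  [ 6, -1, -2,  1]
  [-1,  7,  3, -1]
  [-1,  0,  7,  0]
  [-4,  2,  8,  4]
λ = 6: alg = 4, geom = 2

Step 1 — factor the characteristic polynomial to read off the algebraic multiplicities:
  χ_A(x) = (x - 6)^4

Step 2 — compute geometric multiplicities via the rank-nullity identity g(λ) = n − rank(A − λI):
  rank(A − (6)·I) = 2, so dim ker(A − (6)·I) = n − 2 = 2

Summary:
  λ = 6: algebraic multiplicity = 4, geometric multiplicity = 2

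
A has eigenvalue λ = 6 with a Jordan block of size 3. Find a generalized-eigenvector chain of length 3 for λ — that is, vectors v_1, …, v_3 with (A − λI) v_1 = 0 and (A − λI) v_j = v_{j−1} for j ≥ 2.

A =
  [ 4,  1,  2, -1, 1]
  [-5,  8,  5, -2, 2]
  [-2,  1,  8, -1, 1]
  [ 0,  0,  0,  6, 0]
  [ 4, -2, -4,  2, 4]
A Jordan chain for λ = 6 of length 3:
v_1 = (-1, -2, -1, 0, 2)ᵀ
v_2 = (-2, -5, -2, 0, 4)ᵀ
v_3 = (1, 0, 0, 0, 0)ᵀ

Let N = A − (6)·I. We want v_3 with N^3 v_3 = 0 but N^2 v_3 ≠ 0; then v_{j-1} := N · v_j for j = 3, …, 2.

Pick v_3 = (1, 0, 0, 0, 0)ᵀ.
Then v_2 = N · v_3 = (-2, -5, -2, 0, 4)ᵀ.
Then v_1 = N · v_2 = (-1, -2, -1, 0, 2)ᵀ.

Sanity check: (A − (6)·I) v_1 = (0, 0, 0, 0, 0)ᵀ = 0. ✓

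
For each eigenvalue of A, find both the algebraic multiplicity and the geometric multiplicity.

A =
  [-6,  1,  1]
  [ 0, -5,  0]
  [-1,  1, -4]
λ = -5: alg = 3, geom = 2

Step 1 — factor the characteristic polynomial to read off the algebraic multiplicities:
  χ_A(x) = (x + 5)^3

Step 2 — compute geometric multiplicities via the rank-nullity identity g(λ) = n − rank(A − λI):
  rank(A − (-5)·I) = 1, so dim ker(A − (-5)·I) = n − 1 = 2

Summary:
  λ = -5: algebraic multiplicity = 3, geometric multiplicity = 2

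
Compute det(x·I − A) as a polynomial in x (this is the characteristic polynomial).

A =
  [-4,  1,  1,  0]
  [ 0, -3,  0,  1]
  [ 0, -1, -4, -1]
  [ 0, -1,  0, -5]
x^4 + 16*x^3 + 96*x^2 + 256*x + 256

Expanding det(x·I − A) (e.g. by cofactor expansion or by noting that A is similar to its Jordan form J, which has the same characteristic polynomial as A) gives
  χ_A(x) = x^4 + 16*x^3 + 96*x^2 + 256*x + 256
which factors as (x + 4)^4. The eigenvalues (with algebraic multiplicities) are λ = -4 with multiplicity 4.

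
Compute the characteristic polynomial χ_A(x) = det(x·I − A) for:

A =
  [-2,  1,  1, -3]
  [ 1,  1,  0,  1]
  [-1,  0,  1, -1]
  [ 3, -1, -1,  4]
x^4 - 4*x^3 + 6*x^2 - 4*x + 1

Expanding det(x·I − A) (e.g. by cofactor expansion or by noting that A is similar to its Jordan form J, which has the same characteristic polynomial as A) gives
  χ_A(x) = x^4 - 4*x^3 + 6*x^2 - 4*x + 1
which factors as (x - 1)^4. The eigenvalues (with algebraic multiplicities) are λ = 1 with multiplicity 4.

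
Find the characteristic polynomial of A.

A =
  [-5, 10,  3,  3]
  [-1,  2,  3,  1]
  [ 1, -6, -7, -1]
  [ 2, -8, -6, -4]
x^4 + 14*x^3 + 72*x^2 + 160*x + 128

Expanding det(x·I − A) (e.g. by cofactor expansion or by noting that A is similar to its Jordan form J, which has the same characteristic polynomial as A) gives
  χ_A(x) = x^4 + 14*x^3 + 72*x^2 + 160*x + 128
which factors as (x + 2)*(x + 4)^3. The eigenvalues (with algebraic multiplicities) are λ = -4 with multiplicity 3, λ = -2 with multiplicity 1.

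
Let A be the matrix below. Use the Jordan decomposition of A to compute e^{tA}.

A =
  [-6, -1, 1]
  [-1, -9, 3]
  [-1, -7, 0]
e^{tA} =
  [t^2*exp(-5*t)/2 - t*exp(-5*t) + exp(-5*t), -t^2*exp(-5*t) - t*exp(-5*t), t^2*exp(-5*t)/2 + t*exp(-5*t)]
  [t^2*exp(-5*t) - t*exp(-5*t), -2*t^2*exp(-5*t) - 4*t*exp(-5*t) + exp(-5*t), t^2*exp(-5*t) + 3*t*exp(-5*t)]
  [3*t^2*exp(-5*t)/2 - t*exp(-5*t), -3*t^2*exp(-5*t) - 7*t*exp(-5*t), 3*t^2*exp(-5*t)/2 + 5*t*exp(-5*t) + exp(-5*t)]

Strategy: write A = P · J · P⁻¹ where J is a Jordan canonical form, so e^{tA} = P · e^{tJ} · P⁻¹, and e^{tJ} can be computed block-by-block.

A has Jordan form
J =
  [-5,  1,  0]
  [ 0, -5,  1]
  [ 0,  0, -5]
(up to reordering of blocks).

Per-block formulas:
  For a 3×3 Jordan block J_3(-5): exp(t · J_3(-5)) = e^(-5t)·(I + t·N + (t^2/2)·N^2), where N is the 3×3 nilpotent shift.

After assembling e^{tJ} and conjugating by P, we get:

e^{tA} =
  [t^2*exp(-5*t)/2 - t*exp(-5*t) + exp(-5*t), -t^2*exp(-5*t) - t*exp(-5*t), t^2*exp(-5*t)/2 + t*exp(-5*t)]
  [t^2*exp(-5*t) - t*exp(-5*t), -2*t^2*exp(-5*t) - 4*t*exp(-5*t) + exp(-5*t), t^2*exp(-5*t) + 3*t*exp(-5*t)]
  [3*t^2*exp(-5*t)/2 - t*exp(-5*t), -3*t^2*exp(-5*t) - 7*t*exp(-5*t), 3*t^2*exp(-5*t)/2 + 5*t*exp(-5*t) + exp(-5*t)]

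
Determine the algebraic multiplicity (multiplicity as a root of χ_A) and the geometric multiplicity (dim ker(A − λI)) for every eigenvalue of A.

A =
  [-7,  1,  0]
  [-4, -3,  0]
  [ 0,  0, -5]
λ = -5: alg = 3, geom = 2

Step 1 — factor the characteristic polynomial to read off the algebraic multiplicities:
  χ_A(x) = (x + 5)^3

Step 2 — compute geometric multiplicities via the rank-nullity identity g(λ) = n − rank(A − λI):
  rank(A − (-5)·I) = 1, so dim ker(A − (-5)·I) = n − 1 = 2

Summary:
  λ = -5: algebraic multiplicity = 3, geometric multiplicity = 2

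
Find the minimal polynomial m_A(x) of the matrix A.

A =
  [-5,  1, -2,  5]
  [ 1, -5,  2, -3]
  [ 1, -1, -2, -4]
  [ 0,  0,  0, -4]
x^2 + 8*x + 16

The characteristic polynomial is χ_A(x) = (x + 4)^4, so the eigenvalues are known. The minimal polynomial is
  m_A(x) = Π_λ (x − λ)^{k_λ}
where k_λ is the size of the *largest* Jordan block for λ (equivalently, the smallest k with (A − λI)^k v = 0 for every generalised eigenvector v of λ).

  λ = -4: largest Jordan block has size 2, contributing (x + 4)^2

So m_A(x) = (x + 4)^2 = x^2 + 8*x + 16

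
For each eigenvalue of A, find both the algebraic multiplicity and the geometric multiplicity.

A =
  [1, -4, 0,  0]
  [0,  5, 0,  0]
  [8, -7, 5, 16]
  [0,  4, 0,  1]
λ = 1: alg = 2, geom = 2; λ = 5: alg = 2, geom = 1

Step 1 — factor the characteristic polynomial to read off the algebraic multiplicities:
  χ_A(x) = (x - 5)^2*(x - 1)^2

Step 2 — compute geometric multiplicities via the rank-nullity identity g(λ) = n − rank(A − λI):
  rank(A − (1)·I) = 2, so dim ker(A − (1)·I) = n − 2 = 2
  rank(A − (5)·I) = 3, so dim ker(A − (5)·I) = n − 3 = 1

Summary:
  λ = 1: algebraic multiplicity = 2, geometric multiplicity = 2
  λ = 5: algebraic multiplicity = 2, geometric multiplicity = 1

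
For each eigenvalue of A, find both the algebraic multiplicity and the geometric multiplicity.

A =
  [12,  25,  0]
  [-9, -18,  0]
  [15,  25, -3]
λ = -3: alg = 3, geom = 2

Step 1 — factor the characteristic polynomial to read off the algebraic multiplicities:
  χ_A(x) = (x + 3)^3

Step 2 — compute geometric multiplicities via the rank-nullity identity g(λ) = n − rank(A − λI):
  rank(A − (-3)·I) = 1, so dim ker(A − (-3)·I) = n − 1 = 2

Summary:
  λ = -3: algebraic multiplicity = 3, geometric multiplicity = 2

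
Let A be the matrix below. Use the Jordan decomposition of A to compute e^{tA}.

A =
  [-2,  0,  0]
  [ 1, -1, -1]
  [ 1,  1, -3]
e^{tA} =
  [exp(-2*t), 0, 0]
  [t*exp(-2*t), t*exp(-2*t) + exp(-2*t), -t*exp(-2*t)]
  [t*exp(-2*t), t*exp(-2*t), -t*exp(-2*t) + exp(-2*t)]

Strategy: write A = P · J · P⁻¹ where J is a Jordan canonical form, so e^{tA} = P · e^{tJ} · P⁻¹, and e^{tJ} can be computed block-by-block.

A has Jordan form
J =
  [-2,  1,  0]
  [ 0, -2,  0]
  [ 0,  0, -2]
(up to reordering of blocks).

Per-block formulas:
  For a 1×1 block at λ = -2: exp(t · [-2]) = [e^(-2t)].
  For a 2×2 Jordan block J_2(-2): exp(t · J_2(-2)) = e^(-2t)·(I + t·N), where N is the 2×2 nilpotent shift.

After assembling e^{tJ} and conjugating by P, we get:

e^{tA} =
  [exp(-2*t), 0, 0]
  [t*exp(-2*t), t*exp(-2*t) + exp(-2*t), -t*exp(-2*t)]
  [t*exp(-2*t), t*exp(-2*t), -t*exp(-2*t) + exp(-2*t)]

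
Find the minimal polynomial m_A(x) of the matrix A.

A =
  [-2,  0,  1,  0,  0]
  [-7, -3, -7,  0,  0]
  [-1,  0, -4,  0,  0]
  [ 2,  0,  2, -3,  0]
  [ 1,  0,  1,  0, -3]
x^2 + 6*x + 9

The characteristic polynomial is χ_A(x) = (x + 3)^5, so the eigenvalues are known. The minimal polynomial is
  m_A(x) = Π_λ (x − λ)^{k_λ}
where k_λ is the size of the *largest* Jordan block for λ (equivalently, the smallest k with (A − λI)^k v = 0 for every generalised eigenvector v of λ).

  λ = -3: largest Jordan block has size 2, contributing (x + 3)^2

So m_A(x) = (x + 3)^2 = x^2 + 6*x + 9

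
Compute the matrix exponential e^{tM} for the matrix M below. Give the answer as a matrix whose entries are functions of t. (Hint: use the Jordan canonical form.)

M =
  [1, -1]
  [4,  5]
e^{tM} =
  [-2*t*exp(3*t) + exp(3*t), -t*exp(3*t)]
  [4*t*exp(3*t), 2*t*exp(3*t) + exp(3*t)]

Strategy: write M = P · J · P⁻¹ where J is a Jordan canonical form, so e^{tM} = P · e^{tJ} · P⁻¹, and e^{tJ} can be computed block-by-block.

M has Jordan form
J =
  [3, 1]
  [0, 3]
(up to reordering of blocks).

Per-block formulas:
  For a 2×2 Jordan block J_2(3): exp(t · J_2(3)) = e^(3t)·(I + t·N), where N is the 2×2 nilpotent shift.

After assembling e^{tJ} and conjugating by P, we get:

e^{tM} =
  [-2*t*exp(3*t) + exp(3*t), -t*exp(3*t)]
  [4*t*exp(3*t), 2*t*exp(3*t) + exp(3*t)]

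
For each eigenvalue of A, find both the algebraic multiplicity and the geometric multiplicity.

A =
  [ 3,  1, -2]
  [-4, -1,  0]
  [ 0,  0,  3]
λ = 1: alg = 2, geom = 1; λ = 3: alg = 1, geom = 1

Step 1 — factor the characteristic polynomial to read off the algebraic multiplicities:
  χ_A(x) = (x - 3)*(x - 1)^2

Step 2 — compute geometric multiplicities via the rank-nullity identity g(λ) = n − rank(A − λI):
  rank(A − (1)·I) = 2, so dim ker(A − (1)·I) = n − 2 = 1
  rank(A − (3)·I) = 2, so dim ker(A − (3)·I) = n − 2 = 1

Summary:
  λ = 1: algebraic multiplicity = 2, geometric multiplicity = 1
  λ = 3: algebraic multiplicity = 1, geometric multiplicity = 1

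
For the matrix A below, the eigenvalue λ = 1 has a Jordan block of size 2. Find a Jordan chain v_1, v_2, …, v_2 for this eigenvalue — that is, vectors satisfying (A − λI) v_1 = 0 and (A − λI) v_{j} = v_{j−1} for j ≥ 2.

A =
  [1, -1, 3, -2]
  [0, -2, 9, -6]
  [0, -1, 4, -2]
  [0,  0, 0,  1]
A Jordan chain for λ = 1 of length 2:
v_1 = (-1, -3, -1, 0)ᵀ
v_2 = (0, 1, 0, 0)ᵀ

Let N = A − (1)·I. We want v_2 with N^2 v_2 = 0 but N^1 v_2 ≠ 0; then v_{j-1} := N · v_j for j = 2, …, 2.

Pick v_2 = (0, 1, 0, 0)ᵀ.
Then v_1 = N · v_2 = (-1, -3, -1, 0)ᵀ.

Sanity check: (A − (1)·I) v_1 = (0, 0, 0, 0)ᵀ = 0. ✓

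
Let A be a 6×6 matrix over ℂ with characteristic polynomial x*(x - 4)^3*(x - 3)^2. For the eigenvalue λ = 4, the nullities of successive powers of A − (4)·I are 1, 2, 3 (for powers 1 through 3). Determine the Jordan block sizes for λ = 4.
Block sizes for λ = 4: [3]

From the dimensions of kernels of powers, the number of Jordan blocks of size at least j is d_j − d_{j−1} where d_j = dim ker(N^j) (with d_0 = 0). Computing the differences gives [1, 1, 1].
The number of blocks of size exactly k is (#blocks of size ≥ k) − (#blocks of size ≥ k + 1), so the partition is: 1 block(s) of size 3.
In nonincreasing order the block sizes are [3].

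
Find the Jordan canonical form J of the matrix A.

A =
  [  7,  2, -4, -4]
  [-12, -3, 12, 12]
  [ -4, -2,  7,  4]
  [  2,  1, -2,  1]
J_2(3) ⊕ J_1(3) ⊕ J_1(3)

The characteristic polynomial is
  det(x·I − A) = x^4 - 12*x^3 + 54*x^2 - 108*x + 81 = (x - 3)^4

Eigenvalues and multiplicities (the geometric multiplicity of λ is n − rank(A − λI), which equals the number of Jordan blocks for λ):
  λ = 3: algebraic multiplicity = 4, geometric multiplicity = 3

Determining the block sizes for each eigenvalue:
  λ = 3: 3 blocks summing to 4 forces exactly one block of size 2 and the rest size 1 → block sizes [2, 1, 1]

Assembling the blocks gives a Jordan form
J =
  [3, 1, 0, 0]
  [0, 3, 0, 0]
  [0, 0, 3, 0]
  [0, 0, 0, 3]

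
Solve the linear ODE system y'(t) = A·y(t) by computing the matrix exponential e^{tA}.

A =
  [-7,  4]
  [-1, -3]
e^{tA} =
  [-2*t*exp(-5*t) + exp(-5*t), 4*t*exp(-5*t)]
  [-t*exp(-5*t), 2*t*exp(-5*t) + exp(-5*t)]

Strategy: write A = P · J · P⁻¹ where J is a Jordan canonical form, so e^{tA} = P · e^{tJ} · P⁻¹, and e^{tJ} can be computed block-by-block.

A has Jordan form
J =
  [-5,  1]
  [ 0, -5]
(up to reordering of blocks).

Per-block formulas:
  For a 2×2 Jordan block J_2(-5): exp(t · J_2(-5)) = e^(-5t)·(I + t·N), where N is the 2×2 nilpotent shift.

After assembling e^{tJ} and conjugating by P, we get:

e^{tA} =
  [-2*t*exp(-5*t) + exp(-5*t), 4*t*exp(-5*t)]
  [-t*exp(-5*t), 2*t*exp(-5*t) + exp(-5*t)]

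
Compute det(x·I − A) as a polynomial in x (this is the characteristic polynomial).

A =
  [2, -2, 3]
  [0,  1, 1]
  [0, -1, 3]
x^3 - 6*x^2 + 12*x - 8

Expanding det(x·I − A) (e.g. by cofactor expansion or by noting that A is similar to its Jordan form J, which has the same characteristic polynomial as A) gives
  χ_A(x) = x^3 - 6*x^2 + 12*x - 8
which factors as (x - 2)^3. The eigenvalues (with algebraic multiplicities) are λ = 2 with multiplicity 3.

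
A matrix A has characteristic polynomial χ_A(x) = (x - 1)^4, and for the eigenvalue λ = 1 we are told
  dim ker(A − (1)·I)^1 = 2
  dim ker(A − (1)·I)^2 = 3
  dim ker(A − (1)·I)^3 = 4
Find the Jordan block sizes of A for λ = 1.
Block sizes for λ = 1: [3, 1]

From the dimensions of kernels of powers, the number of Jordan blocks of size at least j is d_j − d_{j−1} where d_j = dim ker(N^j) (with d_0 = 0). Computing the differences gives [2, 1, 1].
The number of blocks of size exactly k is (#blocks of size ≥ k) − (#blocks of size ≥ k + 1), so the partition is: 1 block(s) of size 1, 1 block(s) of size 3.
In nonincreasing order the block sizes are [3, 1].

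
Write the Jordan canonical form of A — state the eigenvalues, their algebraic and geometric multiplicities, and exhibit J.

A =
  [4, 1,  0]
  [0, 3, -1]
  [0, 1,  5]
J_3(4)

The characteristic polynomial is
  det(x·I − A) = x^3 - 12*x^2 + 48*x - 64 = (x - 4)^3

Eigenvalues and multiplicities (the geometric multiplicity of λ is n − rank(A − λI), which equals the number of Jordan blocks for λ):
  λ = 4: algebraic multiplicity = 3, geometric multiplicity = 1

Determining the block sizes for each eigenvalue:
  λ = 4: one block (gm = 1), so the single block has size am = 3 → block sizes [3]

Assembling the blocks gives a Jordan form
J =
  [4, 1, 0]
  [0, 4, 1]
  [0, 0, 4]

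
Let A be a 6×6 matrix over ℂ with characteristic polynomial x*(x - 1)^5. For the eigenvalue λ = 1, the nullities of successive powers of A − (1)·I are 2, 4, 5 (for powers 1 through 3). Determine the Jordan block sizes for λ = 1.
Block sizes for λ = 1: [3, 2]

From the dimensions of kernels of powers, the number of Jordan blocks of size at least j is d_j − d_{j−1} where d_j = dim ker(N^j) (with d_0 = 0). Computing the differences gives [2, 2, 1].
The number of blocks of size exactly k is (#blocks of size ≥ k) − (#blocks of size ≥ k + 1), so the partition is: 1 block(s) of size 2, 1 block(s) of size 3.
In nonincreasing order the block sizes are [3, 2].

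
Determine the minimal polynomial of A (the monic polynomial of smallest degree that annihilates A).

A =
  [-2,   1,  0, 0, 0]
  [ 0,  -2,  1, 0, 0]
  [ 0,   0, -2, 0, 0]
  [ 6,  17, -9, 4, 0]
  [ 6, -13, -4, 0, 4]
x^4 + 2*x^3 - 12*x^2 - 40*x - 32

The characteristic polynomial is χ_A(x) = (x - 4)^2*(x + 2)^3, so the eigenvalues are known. The minimal polynomial is
  m_A(x) = Π_λ (x − λ)^{k_λ}
where k_λ is the size of the *largest* Jordan block for λ (equivalently, the smallest k with (A − λI)^k v = 0 for every generalised eigenvector v of λ).

  λ = -2: largest Jordan block has size 3, contributing (x + 2)^3
  λ = 4: largest Jordan block has size 1, contributing (x − 4)

So m_A(x) = (x - 4)*(x + 2)^3 = x^4 + 2*x^3 - 12*x^2 - 40*x - 32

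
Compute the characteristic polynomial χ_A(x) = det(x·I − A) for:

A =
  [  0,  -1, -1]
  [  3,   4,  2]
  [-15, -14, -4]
x^3

Expanding det(x·I − A) (e.g. by cofactor expansion or by noting that A is similar to its Jordan form J, which has the same characteristic polynomial as A) gives
  χ_A(x) = x^3
which factors as x^3. The eigenvalues (with algebraic multiplicities) are λ = 0 with multiplicity 3.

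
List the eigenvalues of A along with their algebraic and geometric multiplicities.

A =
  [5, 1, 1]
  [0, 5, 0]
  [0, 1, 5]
λ = 5: alg = 3, geom = 1

Step 1 — factor the characteristic polynomial to read off the algebraic multiplicities:
  χ_A(x) = (x - 5)^3

Step 2 — compute geometric multiplicities via the rank-nullity identity g(λ) = n − rank(A − λI):
  rank(A − (5)·I) = 2, so dim ker(A − (5)·I) = n − 2 = 1

Summary:
  λ = 5: algebraic multiplicity = 3, geometric multiplicity = 1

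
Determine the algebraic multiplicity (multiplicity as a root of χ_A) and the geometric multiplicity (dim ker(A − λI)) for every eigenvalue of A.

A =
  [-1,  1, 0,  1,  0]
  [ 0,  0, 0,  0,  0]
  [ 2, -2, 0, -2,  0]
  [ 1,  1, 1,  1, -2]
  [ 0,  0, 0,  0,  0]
λ = 0: alg = 5, geom = 3

Step 1 — factor the characteristic polynomial to read off the algebraic multiplicities:
  χ_A(x) = x^5

Step 2 — compute geometric multiplicities via the rank-nullity identity g(λ) = n − rank(A − λI):
  rank(A − (0)·I) = 2, so dim ker(A − (0)·I) = n − 2 = 3

Summary:
  λ = 0: algebraic multiplicity = 5, geometric multiplicity = 3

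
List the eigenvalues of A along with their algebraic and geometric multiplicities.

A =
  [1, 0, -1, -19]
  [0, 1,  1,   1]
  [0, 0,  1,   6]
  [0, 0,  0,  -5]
λ = -5: alg = 1, geom = 1; λ = 1: alg = 3, geom = 2

Step 1 — factor the characteristic polynomial to read off the algebraic multiplicities:
  χ_A(x) = (x - 1)^3*(x + 5)

Step 2 — compute geometric multiplicities via the rank-nullity identity g(λ) = n − rank(A − λI):
  rank(A − (-5)·I) = 3, so dim ker(A − (-5)·I) = n − 3 = 1
  rank(A − (1)·I) = 2, so dim ker(A − (1)·I) = n − 2 = 2

Summary:
  λ = -5: algebraic multiplicity = 1, geometric multiplicity = 1
  λ = 1: algebraic multiplicity = 3, geometric multiplicity = 2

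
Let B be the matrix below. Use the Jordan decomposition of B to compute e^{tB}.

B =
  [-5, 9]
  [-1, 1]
e^{tB} =
  [-3*t*exp(-2*t) + exp(-2*t), 9*t*exp(-2*t)]
  [-t*exp(-2*t), 3*t*exp(-2*t) + exp(-2*t)]

Strategy: write B = P · J · P⁻¹ where J is a Jordan canonical form, so e^{tB} = P · e^{tJ} · P⁻¹, and e^{tJ} can be computed block-by-block.

B has Jordan form
J =
  [-2,  1]
  [ 0, -2]
(up to reordering of blocks).

Per-block formulas:
  For a 2×2 Jordan block J_2(-2): exp(t · J_2(-2)) = e^(-2t)·(I + t·N), where N is the 2×2 nilpotent shift.

After assembling e^{tJ} and conjugating by P, we get:

e^{tB} =
  [-3*t*exp(-2*t) + exp(-2*t), 9*t*exp(-2*t)]
  [-t*exp(-2*t), 3*t*exp(-2*t) + exp(-2*t)]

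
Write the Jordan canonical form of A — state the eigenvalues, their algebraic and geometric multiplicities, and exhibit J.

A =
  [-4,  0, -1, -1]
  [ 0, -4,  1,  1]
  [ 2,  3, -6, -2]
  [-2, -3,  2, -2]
J_3(-4) ⊕ J_1(-4)

The characteristic polynomial is
  det(x·I − A) = x^4 + 16*x^3 + 96*x^2 + 256*x + 256 = (x + 4)^4

Eigenvalues and multiplicities (the geometric multiplicity of λ is n − rank(A − λI), which equals the number of Jordan blocks for λ):
  λ = -4: algebraic multiplicity = 4, geometric multiplicity = 2

Determining the block sizes for each eigenvalue:
  λ = -4: with am = 4 and gm = 2, the partition is not yet determined (e.g. several partitions of 4 into 2 parts exist). Let N = A − (-4)·I. Computing rank(N^1) = 2, rank(N^2) = 1, rank(N^3) = 0; the number of blocks of size ≥ j is rank(N^{j−1}) − rank(N^j), giving [2, 1, 1]. So we have 1 block(s) of size 3, 1 block(s) of size 1 → block sizes [3, 1]

Assembling the blocks gives a Jordan form
J =
  [-4,  1,  0,  0]
  [ 0, -4,  1,  0]
  [ 0,  0, -4,  0]
  [ 0,  0,  0, -4]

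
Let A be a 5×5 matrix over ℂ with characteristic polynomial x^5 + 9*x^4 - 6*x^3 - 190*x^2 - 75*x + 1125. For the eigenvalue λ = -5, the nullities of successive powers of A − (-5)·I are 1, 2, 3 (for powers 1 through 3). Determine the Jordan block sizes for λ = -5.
Block sizes for λ = -5: [3]

From the dimensions of kernels of powers, the number of Jordan blocks of size at least j is d_j − d_{j−1} where d_j = dim ker(N^j) (with d_0 = 0). Computing the differences gives [1, 1, 1].
The number of blocks of size exactly k is (#blocks of size ≥ k) − (#blocks of size ≥ k + 1), so the partition is: 1 block(s) of size 3.
In nonincreasing order the block sizes are [3].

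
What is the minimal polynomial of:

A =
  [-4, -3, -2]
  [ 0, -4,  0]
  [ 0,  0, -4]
x^2 + 8*x + 16

The characteristic polynomial is χ_A(x) = (x + 4)^3, so the eigenvalues are known. The minimal polynomial is
  m_A(x) = Π_λ (x − λ)^{k_λ}
where k_λ is the size of the *largest* Jordan block for λ (equivalently, the smallest k with (A − λI)^k v = 0 for every generalised eigenvector v of λ).

  λ = -4: largest Jordan block has size 2, contributing (x + 4)^2

So m_A(x) = (x + 4)^2 = x^2 + 8*x + 16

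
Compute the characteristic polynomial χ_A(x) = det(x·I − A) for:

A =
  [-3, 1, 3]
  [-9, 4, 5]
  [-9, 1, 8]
x^3 - 9*x^2 + 27*x - 27

Expanding det(x·I − A) (e.g. by cofactor expansion or by noting that A is similar to its Jordan form J, which has the same characteristic polynomial as A) gives
  χ_A(x) = x^3 - 9*x^2 + 27*x - 27
which factors as (x - 3)^3. The eigenvalues (with algebraic multiplicities) are λ = 3 with multiplicity 3.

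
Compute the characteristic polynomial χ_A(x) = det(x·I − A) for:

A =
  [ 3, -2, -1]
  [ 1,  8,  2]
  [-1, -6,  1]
x^3 - 12*x^2 + 48*x - 64

Expanding det(x·I − A) (e.g. by cofactor expansion or by noting that A is similar to its Jordan form J, which has the same characteristic polynomial as A) gives
  χ_A(x) = x^3 - 12*x^2 + 48*x - 64
which factors as (x - 4)^3. The eigenvalues (with algebraic multiplicities) are λ = 4 with multiplicity 3.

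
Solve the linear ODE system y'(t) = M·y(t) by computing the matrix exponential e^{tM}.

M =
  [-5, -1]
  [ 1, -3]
e^{tM} =
  [-t*exp(-4*t) + exp(-4*t), -t*exp(-4*t)]
  [t*exp(-4*t), t*exp(-4*t) + exp(-4*t)]

Strategy: write M = P · J · P⁻¹ where J is a Jordan canonical form, so e^{tM} = P · e^{tJ} · P⁻¹, and e^{tJ} can be computed block-by-block.

M has Jordan form
J =
  [-4,  1]
  [ 0, -4]
(up to reordering of blocks).

Per-block formulas:
  For a 2×2 Jordan block J_2(-4): exp(t · J_2(-4)) = e^(-4t)·(I + t·N), where N is the 2×2 nilpotent shift.

After assembling e^{tJ} and conjugating by P, we get:

e^{tM} =
  [-t*exp(-4*t) + exp(-4*t), -t*exp(-4*t)]
  [t*exp(-4*t), t*exp(-4*t) + exp(-4*t)]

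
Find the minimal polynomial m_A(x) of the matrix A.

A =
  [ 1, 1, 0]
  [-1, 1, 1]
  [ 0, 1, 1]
x^3 - 3*x^2 + 3*x - 1

The characteristic polynomial is χ_A(x) = (x - 1)^3, so the eigenvalues are known. The minimal polynomial is
  m_A(x) = Π_λ (x − λ)^{k_λ}
where k_λ is the size of the *largest* Jordan block for λ (equivalently, the smallest k with (A − λI)^k v = 0 for every generalised eigenvector v of λ).

  λ = 1: largest Jordan block has size 3, contributing (x − 1)^3

So m_A(x) = (x - 1)^3 = x^3 - 3*x^2 + 3*x - 1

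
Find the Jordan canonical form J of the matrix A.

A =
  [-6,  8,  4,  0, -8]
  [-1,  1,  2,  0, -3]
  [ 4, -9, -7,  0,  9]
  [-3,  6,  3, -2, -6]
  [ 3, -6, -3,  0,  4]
J_3(-2) ⊕ J_1(-2) ⊕ J_1(-2)

The characteristic polynomial is
  det(x·I − A) = x^5 + 10*x^4 + 40*x^3 + 80*x^2 + 80*x + 32 = (x + 2)^5

Eigenvalues and multiplicities (the geometric multiplicity of λ is n − rank(A − λI), which equals the number of Jordan blocks for λ):
  λ = -2: algebraic multiplicity = 5, geometric multiplicity = 3

Determining the block sizes for each eigenvalue:
  λ = -2: with am = 5 and gm = 3, the partition is not yet determined (e.g. several partitions of 5 into 3 parts exist). Let N = A − (-2)·I. Computing rank(N^1) = 2, rank(N^2) = 1, rank(N^3) = 0; the number of blocks of size ≥ j is rank(N^{j−1}) − rank(N^j), giving [3, 1, 1]. So we have 1 block(s) of size 3, 2 block(s) of size 1 → block sizes [3, 1, 1]

Assembling the blocks gives a Jordan form
J =
  [-2,  1,  0,  0,  0]
  [ 0, -2,  1,  0,  0]
  [ 0,  0, -2,  0,  0]
  [ 0,  0,  0, -2,  0]
  [ 0,  0,  0,  0, -2]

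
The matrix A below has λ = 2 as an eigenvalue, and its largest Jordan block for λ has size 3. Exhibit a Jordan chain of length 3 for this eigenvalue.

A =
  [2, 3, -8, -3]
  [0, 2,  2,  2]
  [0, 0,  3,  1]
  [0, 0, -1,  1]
A Jordan chain for λ = 2 of length 3:
v_1 = (1, 0, 0, 0)ᵀ
v_2 = (-8, 2, 1, -1)ᵀ
v_3 = (0, 0, 1, 0)ᵀ

Let N = A − (2)·I. We want v_3 with N^3 v_3 = 0 but N^2 v_3 ≠ 0; then v_{j-1} := N · v_j for j = 3, …, 2.

Pick v_3 = (0, 0, 1, 0)ᵀ.
Then v_2 = N · v_3 = (-8, 2, 1, -1)ᵀ.
Then v_1 = N · v_2 = (1, 0, 0, 0)ᵀ.

Sanity check: (A − (2)·I) v_1 = (0, 0, 0, 0)ᵀ = 0. ✓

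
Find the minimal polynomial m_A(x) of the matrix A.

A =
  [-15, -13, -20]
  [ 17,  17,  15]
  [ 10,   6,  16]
x^3 - 18*x^2 + 108*x - 216

The characteristic polynomial is χ_A(x) = (x - 6)^3, so the eigenvalues are known. The minimal polynomial is
  m_A(x) = Π_λ (x − λ)^{k_λ}
where k_λ is the size of the *largest* Jordan block for λ (equivalently, the smallest k with (A − λI)^k v = 0 for every generalised eigenvector v of λ).

  λ = 6: largest Jordan block has size 3, contributing (x − 6)^3

So m_A(x) = (x - 6)^3 = x^3 - 18*x^2 + 108*x - 216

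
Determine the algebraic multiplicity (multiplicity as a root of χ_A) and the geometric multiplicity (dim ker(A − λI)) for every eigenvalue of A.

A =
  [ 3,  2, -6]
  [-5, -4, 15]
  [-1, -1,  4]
λ = 1: alg = 3, geom = 2

Step 1 — factor the characteristic polynomial to read off the algebraic multiplicities:
  χ_A(x) = (x - 1)^3

Step 2 — compute geometric multiplicities via the rank-nullity identity g(λ) = n − rank(A − λI):
  rank(A − (1)·I) = 1, so dim ker(A − (1)·I) = n − 1 = 2

Summary:
  λ = 1: algebraic multiplicity = 3, geometric multiplicity = 2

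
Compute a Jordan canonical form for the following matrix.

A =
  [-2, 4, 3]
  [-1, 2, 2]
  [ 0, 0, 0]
J_3(0)

The characteristic polynomial is
  det(x·I − A) = x^3

Eigenvalues and multiplicities (the geometric multiplicity of λ is n − rank(A − λI), which equals the number of Jordan blocks for λ):
  λ = 0: algebraic multiplicity = 3, geometric multiplicity = 1

Determining the block sizes for each eigenvalue:
  λ = 0: one block (gm = 1), so the single block has size am = 3 → block sizes [3]

Assembling the blocks gives a Jordan form
J =
  [0, 1, 0]
  [0, 0, 1]
  [0, 0, 0]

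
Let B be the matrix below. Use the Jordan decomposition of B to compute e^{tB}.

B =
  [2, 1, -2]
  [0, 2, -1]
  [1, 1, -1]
e^{tB} =
  [-t^2*exp(t)/2 + t*exp(t) + exp(t), t*exp(t), t^2*exp(t)/2 - 2*t*exp(t)]
  [-t^2*exp(t)/2, t*exp(t) + exp(t), t^2*exp(t)/2 - t*exp(t)]
  [-t^2*exp(t)/2 + t*exp(t), t*exp(t), t^2*exp(t)/2 - 2*t*exp(t) + exp(t)]

Strategy: write B = P · J · P⁻¹ where J is a Jordan canonical form, so e^{tB} = P · e^{tJ} · P⁻¹, and e^{tJ} can be computed block-by-block.

B has Jordan form
J =
  [1, 1, 0]
  [0, 1, 1]
  [0, 0, 1]
(up to reordering of blocks).

Per-block formulas:
  For a 3×3 Jordan block J_3(1): exp(t · J_3(1)) = e^(1t)·(I + t·N + (t^2/2)·N^2), where N is the 3×3 nilpotent shift.

After assembling e^{tJ} and conjugating by P, we get:

e^{tB} =
  [-t^2*exp(t)/2 + t*exp(t) + exp(t), t*exp(t), t^2*exp(t)/2 - 2*t*exp(t)]
  [-t^2*exp(t)/2, t*exp(t) + exp(t), t^2*exp(t)/2 - t*exp(t)]
  [-t^2*exp(t)/2 + t*exp(t), t*exp(t), t^2*exp(t)/2 - 2*t*exp(t) + exp(t)]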